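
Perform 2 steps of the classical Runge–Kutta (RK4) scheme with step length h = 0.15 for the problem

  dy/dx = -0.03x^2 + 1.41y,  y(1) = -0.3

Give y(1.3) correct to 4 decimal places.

-0.4726

RK4: k1 = f(x_n, y_n); k2 = f(x_n + h/2, y_n + (h/2)·k1); k3 = f(x_n + h/2, y_n + (h/2)·k2); k4 = f(x_n + h, y_n + h·k3); y_{n+1} = y_n + (h/6)·(k1 + 2k2 + 2k3 + k4).
x=1.000000, y=-0.300000:
  k1 = f(1.000000, -0.300000) = -0.453000
  k2 = f(1.075000, -0.333975) = -0.505573
  k3 = f(1.075000, -0.337918) = -0.511133
  k4 = f(1.150000, -0.376670) = -0.570780
  y ← -0.300000 + (0.15/6)·(k1 + 2k2 + 2k3 + k4) = -0.376430
x=1.150000, y=-0.376430:
  k1 = f(1.150000, -0.376430) = -0.570441
  k2 = f(1.225000, -0.419213) = -0.636109
  k3 = f(1.225000, -0.424138) = -0.643053
  k4 = f(1.300000, -0.472888) = -0.717472
  y ← -0.376430 + (0.15/6)·(k1 + 2k2 + 2k3 + k4) = -0.472586
y(1.3) ≈ -0.4726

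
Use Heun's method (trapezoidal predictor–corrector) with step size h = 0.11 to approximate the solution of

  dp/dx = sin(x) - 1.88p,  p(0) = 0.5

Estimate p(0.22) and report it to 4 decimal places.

0.3535

Heun: k1 = f(x_n, p_n); k2 = f(x_n + h, p_n + h·k1); p_{n+1} = p_n + (h/2)·(k1 + k2).
x=0.000000, p=0.500000:
  k1 = f(0.000000, 0.500000) = -0.940000
  k2 = f(0.110000, 0.396600) = -0.635830
  p ← 0.500000 + (0.11/2)·(-0.940000 + (-0.635830)) = 0.413329
x=0.110000, p=0.413329:
  k1 = f(0.110000, 0.413329) = -0.667281
  k2 = f(0.220000, 0.339928) = -0.420836
  p ← 0.413329 + (0.11/2)·(-0.667281 + (-0.420836)) = 0.353483
p(0.22) ≈ 0.3535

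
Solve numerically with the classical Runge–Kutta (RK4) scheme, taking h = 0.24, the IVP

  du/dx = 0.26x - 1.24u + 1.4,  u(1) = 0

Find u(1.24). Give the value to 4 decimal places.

0.3514

RK4: k1 = f(x_n, u_n); k2 = f(x_n + h/2, u_n + (h/2)·k1); k3 = f(x_n + h/2, u_n + (h/2)·k2); k4 = f(x_n + h, u_n + h·k3); u_{n+1} = u_n + (h/6)·(k1 + 2k2 + 2k3 + k4).
x=1.000000, u=0.000000:
  k1 = f(1.000000, 0.000000) = 1.660000
  k2 = f(1.120000, 0.199200) = 1.444192
  k3 = f(1.120000, 0.173303) = 1.476304
  k4 = f(1.240000, 0.354313) = 1.283052
  u ← 0.000000 + (0.24/6)·(k1 + 2k2 + 2k3 + k4) = 0.351362
u(1.24) ≈ 0.3514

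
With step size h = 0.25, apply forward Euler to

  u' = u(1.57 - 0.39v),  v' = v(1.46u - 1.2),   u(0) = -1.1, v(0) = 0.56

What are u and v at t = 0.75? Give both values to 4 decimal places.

Euler on (u,v): u_{n+1} = u_n + h·u', v_{n+1} = v_n + h·v'.
0.000000: (-1.100000, 0.560000); f=(-1.486760, -1.571360) → (-1.471690, 0.167160)
0.250000: (-1.471690, 0.167160); f=(-2.214610, -0.559763) → (-2.025343, 0.027219)
0.500000: (-2.025343, 0.027219); f=(-3.158288, -0.113150) → (-2.814915, -0.001068)
(u(0.75), v(0.75)) ≈ (-2.8149, -0.0011)

-2.8149, -0.0011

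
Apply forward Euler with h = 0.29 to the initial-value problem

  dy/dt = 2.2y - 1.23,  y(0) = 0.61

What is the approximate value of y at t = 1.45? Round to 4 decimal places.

Euler: y_{n+1} = y_n + h·f(t_n, y_n).
t=0.000000, y=0.610000: f=0.112000 → y ← 0.610000 + 0.29·0.112000 = 0.642480
t=0.290000, y=0.642480: f=0.183456 → y ← 0.642480 + 0.29·0.183456 = 0.695682
t=0.580000, y=0.695682: f=0.300501 → y ← 0.695682 + 0.29·0.300501 = 0.782828
t=0.870000, y=0.782828: f=0.492221 → y ← 0.782828 + 0.29·0.492221 = 0.925571
t=1.160000, y=0.925571: f=0.806257 → y ← 0.925571 + 0.29·0.806257 = 1.159386
y(1.45) ≈ 1.1594

1.1594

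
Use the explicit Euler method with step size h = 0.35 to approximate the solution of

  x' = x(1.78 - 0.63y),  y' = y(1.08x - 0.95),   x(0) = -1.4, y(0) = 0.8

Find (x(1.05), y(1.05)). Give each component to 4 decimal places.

Euler on (x,y): x_{n+1} = x_n + h·x', y_{n+1} = y_n + h·y'.
0.000000: (-1.400000, 0.800000); f=(-1.786400, -1.969600) → (-2.025240, 0.110640)
0.350000: (-2.025240, 0.110640); f=(-3.463761, -0.347106) → (-3.237557, -0.010847)
0.700000: (-3.237557, -0.010847); f=(-5.784975, 0.048233) → (-5.262298, 0.006034)
(x(1.05), y(1.05)) ≈ (-5.2623, 0.0060)

-5.2623, 0.0060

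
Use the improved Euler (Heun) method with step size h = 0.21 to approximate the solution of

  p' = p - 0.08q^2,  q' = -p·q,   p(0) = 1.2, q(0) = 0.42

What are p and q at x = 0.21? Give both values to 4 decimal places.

1.4758, 0.3193

Heun on (p,q): k1 = f(x_n, state_n); k2 = f(x_n + h, state_n + h·k1); state_{n+1} = state_n + (h/2)·(k1 + k2).
0.000000: (1.200000, 0.420000)
  k1 = (1.185888, -0.504000)
  predictor → (1.449036, 0.314160)
  k2 = (1.441141, -0.455229)
  → (1.475838, 0.319281)
(p(0.21), q(0.21)) ≈ (1.4758, 0.3193)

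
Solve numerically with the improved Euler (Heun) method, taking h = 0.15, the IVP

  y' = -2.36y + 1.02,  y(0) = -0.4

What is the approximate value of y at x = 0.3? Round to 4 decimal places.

Heun: k1 = f(x_n, y_n); k2 = f(x_n + h, y_n + h·k1); y_{n+1} = y_n + (h/2)·(k1 + k2).
x=0.000000, y=-0.400000:
  k1 = f(0.000000, -0.400000) = 1.964000
  k2 = f(0.150000, -0.105400) = 1.268744
  y ← -0.400000 + (0.15/2)·(1.964000 + 1.268744) = -0.157544
x=0.150000, y=-0.157544:
  k1 = f(0.150000, -0.157544) = 1.391804
  k2 = f(0.300000, 0.051226) = 0.899106
  y ← -0.157544 + (0.15/2)·(1.391804 + 0.899106) = 0.014274
y(0.3) ≈ 0.0143

0.0143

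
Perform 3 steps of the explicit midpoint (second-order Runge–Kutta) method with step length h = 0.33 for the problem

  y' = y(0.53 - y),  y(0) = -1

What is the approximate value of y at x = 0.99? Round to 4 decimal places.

Midpoint: k1 = f(x_n, y_n); k2 = f(x_n + h/2, y_n + (h/2)·k1); y_{n+1} = y_n + h·k2.
x=0.000000, y=-1.000000:
  k1 = f(0.000000, -1.000000) = -1.530000
  k2 = f(0.165000, -1.252450) = -2.232430
  y ← -1.000000 + 0.33·(-2.232430) = -1.736702
x=0.330000, y=-1.736702:
  k1 = f(0.330000, -1.736702) = -3.936585
  k2 = f(0.495000, -2.386238) = -6.958839
  y ← -1.736702 + 0.33·(-6.958839) = -4.033119
x=0.660000, y=-4.033119:
  k1 = f(0.660000, -4.033119) = -18.403599
  k2 = f(0.825000, -7.069713) = -53.727783
  y ← -4.033119 + 0.33·(-53.727783) = -21.763287
y(0.99) ≈ -21.7633

-21.7633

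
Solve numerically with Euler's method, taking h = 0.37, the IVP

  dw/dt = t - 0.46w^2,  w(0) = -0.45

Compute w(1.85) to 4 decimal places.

Euler: w_{n+1} = w_n + h·f(t_n, w_n).
t=0.000000, w=-0.450000: f=-0.093150 → w ← -0.450000 + 0.37·(-0.093150) = -0.484465
t=0.370000, w=-0.484465: f=0.262035 → w ← -0.484465 + 0.37·0.262035 = -0.387513
t=0.740000, w=-0.387513: f=0.670924 → w ← -0.387513 + 0.37·0.670924 = -0.139271
t=1.110000, w=-0.139271: f=1.101078 → w ← -0.139271 + 0.37·1.101078 = 0.268128
t=1.480000, w=0.268128: f=1.446929 → w ← 0.268128 + 0.37·1.446929 = 0.803492
w(1.85) ≈ 0.8035

0.8035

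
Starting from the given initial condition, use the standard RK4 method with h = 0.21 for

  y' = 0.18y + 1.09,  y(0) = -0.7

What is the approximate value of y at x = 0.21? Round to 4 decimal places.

RK4: k1 = f(x_n, y_n); k2 = f(x_n + h/2, y_n + (h/2)·k1); k3 = f(x_n + h/2, y_n + (h/2)·k2); k4 = f(x_n + h, y_n + h·k3); y_{n+1} = y_n + (h/6)·(k1 + 2k2 + 2k3 + k4).
x=0.000000, y=-0.700000:
  k1 = f(0.000000, -0.700000) = 0.964000
  k2 = f(0.105000, -0.598780) = 0.982220
  k3 = f(0.105000, -0.596867) = 0.982564
  k4 = f(0.210000, -0.493662) = 1.001141
  y ← -0.700000 + (0.21/6)·(k1 + 2k2 + 2k3 + k4) = -0.493685
y(0.21) ≈ -0.4937

-0.4937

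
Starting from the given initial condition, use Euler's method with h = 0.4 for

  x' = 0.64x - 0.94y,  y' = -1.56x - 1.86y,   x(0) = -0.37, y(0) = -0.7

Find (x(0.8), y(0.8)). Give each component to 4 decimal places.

-0.2725, 0.1390

Euler on (x,y): x_{n+1} = x_n + h·x', y_{n+1} = y_n + h·y'.
0.000000: (-0.370000, -0.700000); f=(0.421200, 1.879200) → (-0.201520, 0.051680)
0.400000: (-0.201520, 0.051680); f=(-0.177552, 0.218246) → (-0.272541, 0.138979)
(x(0.8), y(0.8)) ≈ (-0.2725, 0.1390)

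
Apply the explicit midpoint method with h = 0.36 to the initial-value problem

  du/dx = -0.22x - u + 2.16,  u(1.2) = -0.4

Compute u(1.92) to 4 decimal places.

0.7078

Midpoint: k1 = f(x_n, u_n); k2 = f(x_n + h/2, u_n + (h/2)·k1); u_{n+1} = u_n + h·k2.
x=1.200000, u=-0.400000:
  k1 = f(1.200000, -0.400000) = 2.296000
  k2 = f(1.380000, 0.013280) = 1.843120
  u ← -0.400000 + 0.36·1.843120 = 0.263523
x=1.560000, u=0.263523:
  k1 = f(1.560000, 0.263523) = 1.553277
  k2 = f(1.740000, 0.543113) = 1.234087
  u ← 0.263523 + 0.36·1.234087 = 0.707795
u(1.92) ≈ 0.7078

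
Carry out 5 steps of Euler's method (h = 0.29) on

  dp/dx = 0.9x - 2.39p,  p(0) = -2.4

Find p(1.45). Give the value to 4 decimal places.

Euler: p_{n+1} = p_n + h·f(x_n, p_n).
x=0.000000, p=-2.400000: f=5.736000 → p ← -2.400000 + 0.29·5.736000 = -0.736560
x=0.290000, p=-0.736560: f=2.021378 → p ← -0.736560 + 0.29·2.021378 = -0.150360
x=0.580000, p=-0.150360: f=0.881361 → p ← -0.150360 + 0.29·0.881361 = 0.105234
x=0.870000, p=0.105234: f=0.531490 → p ← 0.105234 + 0.29·0.531490 = 0.259366
x=1.160000, p=0.259366: f=0.424114 → p ← 0.259366 + 0.29·0.424114 = 0.382360
p(1.45) ≈ 0.3824

0.3824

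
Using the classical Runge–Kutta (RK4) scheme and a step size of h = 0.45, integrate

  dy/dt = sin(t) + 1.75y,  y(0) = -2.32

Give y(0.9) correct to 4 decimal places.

RK4: k1 = f(t_n, y_n); k2 = f(t_n + h/2, y_n + (h/2)·k1); k3 = f(t_n + h/2, y_n + (h/2)·k2); k4 = f(t_n + h, y_n + h·k3); y_{n+1} = y_n + (h/6)·(k1 + 2k2 + 2k3 + k4).
t=0.000000, y=-2.320000:
  k1 = f(0.000000, -2.320000) = -4.060000
  k2 = f(0.225000, -3.233500) = -5.435519
  k3 = f(0.225000, -3.542992) = -5.977129
  k4 = f(0.450000, -5.009708) = -8.332024
  y ← -2.320000 + (0.45/6)·(k1 + 2k2 + 2k3 + k4) = -4.961299
t=0.450000, y=-4.961299:
  k1 = f(0.450000, -4.961299) = -8.247308
  k2 = f(0.675000, -6.816943) = -11.304753
  k3 = f(0.675000, -7.504868) = -12.508622
  k4 = f(0.900000, -10.590179) = -17.749486
  y ← -4.961299 + (0.45/6)·(k1 + 2k2 + 2k3 + k4) = -10.483065
y(0.9) ≈ -10.4831

-10.4831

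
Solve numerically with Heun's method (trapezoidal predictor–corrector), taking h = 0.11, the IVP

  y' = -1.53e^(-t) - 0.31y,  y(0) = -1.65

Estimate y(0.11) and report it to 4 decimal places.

-1.7514

Heun: k1 = f(t_n, y_n); k2 = f(t_n + h, y_n + h·k1); y_{n+1} = y_n + (h/2)·(k1 + k2).
t=0.000000, y=-1.650000:
  k1 = f(0.000000, -1.650000) = -1.018500
  k2 = f(0.110000, -1.762035) = -0.824395
  y ← -1.650000 + (0.11/2)·(-1.018500 + (-0.824395)) = -1.751359
y(0.11) ≈ -1.7514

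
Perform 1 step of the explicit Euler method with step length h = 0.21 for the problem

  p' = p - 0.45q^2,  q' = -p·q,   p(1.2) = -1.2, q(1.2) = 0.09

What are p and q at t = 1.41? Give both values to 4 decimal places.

-1.4528, 0.1127

Euler on (p,q): p_{n+1} = p_n + h·p', q_{n+1} = q_n + h·q'.
1.200000: (-1.200000, 0.090000); f=(-1.203645, 0.108000) → (-1.452765, 0.112680)
(p(1.41), q(1.41)) ≈ (-1.4528, 0.1127)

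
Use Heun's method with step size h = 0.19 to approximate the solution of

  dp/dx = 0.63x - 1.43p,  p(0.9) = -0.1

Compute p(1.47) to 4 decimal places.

0.2551

Heun: k1 = f(x_n, p_n); k2 = f(x_n + h, p_n + h·k1); p_{n+1} = p_n + (h/2)·(k1 + k2).
x=0.900000, p=-0.100000:
  k1 = f(0.900000, -0.100000) = 0.710000
  k2 = f(1.090000, 0.034900) = 0.636793
  p ← -0.100000 + (0.19/2)·(0.710000 + 0.636793) = 0.027945
x=1.090000, p=0.027945:
  k1 = f(1.090000, 0.027945) = 0.646738
  k2 = f(1.280000, 0.150826) = 0.590719
  p ← 0.027945 + (0.19/2)·(0.646738 + 0.590719) = 0.145504
x=1.280000, p=0.145504:
  k1 = f(1.280000, 0.145504) = 0.598330
  k2 = f(1.470000, 0.259186) = 0.555463
  p ← 0.145504 + (0.19/2)·(0.598330 + 0.555463) = 0.255114
p(1.47) ≈ 0.2551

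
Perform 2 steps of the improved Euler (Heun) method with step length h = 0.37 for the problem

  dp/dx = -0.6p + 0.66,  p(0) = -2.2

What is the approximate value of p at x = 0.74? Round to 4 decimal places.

-1.0260

Heun: k1 = f(x_n, p_n); k2 = f(x_n + h, p_n + h·k1); p_{n+1} = p_n + (h/2)·(k1 + k2).
x=0.000000, p=-2.200000:
  k1 = f(0.000000, -2.200000) = 1.980000
  k2 = f(0.370000, -1.467400) = 1.540440
  p ← -2.200000 + (0.37/2)·(1.980000 + 1.540440) = -1.548719
x=0.370000, p=-1.548719:
  k1 = f(0.370000, -1.548719) = 1.589231
  k2 = f(0.740000, -0.960703) = 1.236422
  p ← -1.548719 + (0.37/2)·(1.589231 + 1.236422) = -1.025973
p(0.74) ≈ -1.0260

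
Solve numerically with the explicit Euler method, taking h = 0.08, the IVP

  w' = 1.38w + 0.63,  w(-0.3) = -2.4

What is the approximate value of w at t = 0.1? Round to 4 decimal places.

Euler: w_{n+1} = w_n + h·f(t_n, w_n).
t=-0.300000, w=-2.400000: f=-2.682000 → w ← -2.400000 + 0.08·(-2.682000) = -2.614560
t=-0.220000, w=-2.614560: f=-2.978093 → w ← -2.614560 + 0.08·(-2.978093) = -2.852807
t=-0.140000, w=-2.852807: f=-3.306874 → w ← -2.852807 + 0.08·(-3.306874) = -3.117357
t=-0.060000, w=-3.117357: f=-3.671953 → w ← -3.117357 + 0.08·(-3.671953) = -3.411114
t=0.020000, w=-3.411114: f=-4.077337 → w ← -3.411114 + 0.08·(-4.077337) = -3.737301
w(0.1) ≈ -3.7373

-3.7373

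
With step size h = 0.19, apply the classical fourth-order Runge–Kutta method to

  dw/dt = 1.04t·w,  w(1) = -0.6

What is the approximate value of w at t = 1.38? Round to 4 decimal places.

-0.9603

RK4: k1 = f(t_n, w_n); k2 = f(t_n + h/2, w_n + (h/2)·k1); k3 = f(t_n + h/2, w_n + (h/2)·k2); k4 = f(t_n + h, w_n + h·k3); w_{n+1} = w_n + (h/6)·(k1 + 2k2 + 2k3 + k4).
t=1.000000, w=-0.600000:
  k1 = f(1.000000, -0.600000) = -0.624000
  k2 = f(1.095000, -0.659280) = -0.750788
  k3 = f(1.095000, -0.671325) = -0.764505
  k4 = f(1.190000, -0.745256) = -0.922329
  w ← -0.600000 + (0.19/6)·(k1 + 2k2 + 2k3 + k4) = -0.744936
t=1.190000, w=-0.744936:
  k1 = f(1.190000, -0.744936) = -0.921932
  k2 = f(1.285000, -0.832519) = -1.112579
  k3 = f(1.285000, -0.850631) = -1.136783
  k4 = f(1.380000, -0.960924) = -1.379119
  w ← -0.744936 + (0.19/6)·(k1 + 2k2 + 2k3 + k4) = -0.960262
w(1.38) ≈ -0.9603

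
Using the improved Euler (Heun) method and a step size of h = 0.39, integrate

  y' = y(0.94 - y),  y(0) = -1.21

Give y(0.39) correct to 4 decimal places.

Heun: k1 = f(x_n, y_n); k2 = f(x_n + h, y_n + h·k1); y_{n+1} = y_n + (h/2)·(k1 + k2).
x=0.000000, y=-1.210000:
  k1 = f(0.000000, -1.210000) = -2.601500
  k2 = f(0.390000, -2.224585) = -7.039888
  y ← -1.210000 + (0.39/2)·(-2.601500 + (-7.039888)) = -3.090071
y(0.39) ≈ -3.0901

-3.0901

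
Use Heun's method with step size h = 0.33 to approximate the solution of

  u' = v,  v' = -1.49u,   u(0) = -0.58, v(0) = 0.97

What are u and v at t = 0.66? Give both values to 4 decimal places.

Heun on (u,v): k1 = f(t_n, state_n); k2 = f(t_n + h, state_n + h·k1); state_{n+1} = state_n + (h/2)·(k1 + k2).
0.000000: (-0.580000, 0.970000)
  k1 = (0.970000, 0.864200)
  predictor → (-0.259900, 1.255186)
  k2 = (1.255186, 0.387251)
  → (-0.212844, 1.176489)
0.330000: (-0.212844, 1.176489)
  k1 = (1.176489, 0.317138)
  predictor → (0.175397, 1.281145)
  k2 = (1.281145, -0.261342)
  → (0.192665, 1.185696)
(u(0.66), v(0.66)) ≈ (0.1927, 1.1857)

0.1927, 1.1857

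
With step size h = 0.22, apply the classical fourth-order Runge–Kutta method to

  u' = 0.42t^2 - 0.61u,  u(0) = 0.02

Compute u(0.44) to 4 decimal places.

RK4: k1 = f(t_n, u_n); k2 = f(t_n + h/2, u_n + (h/2)·k1); k3 = f(t_n + h/2, u_n + (h/2)·k2); k4 = f(t_n + h, u_n + h·k3); u_{n+1} = u_n + (h/6)·(k1 + 2k2 + 2k3 + k4).
t=0.000000, u=0.020000:
  k1 = f(0.000000, 0.020000) = -0.012200
  k2 = f(0.110000, 0.018658) = -0.006299
  k3 = f(0.110000, 0.019307) = -0.006695
  k4 = f(0.220000, 0.018527) = 0.009027
  u ← 0.020000 + (0.22/6)·(k1 + 2k2 + 2k3 + k4) = 0.018931
t=0.220000, u=0.018931:
  k1 = f(0.220000, 0.018931) = 0.008780
  k2 = f(0.330000, 0.019897) = 0.033601
  k3 = f(0.330000, 0.022627) = 0.031936
  k4 = f(0.440000, 0.025957) = 0.065479
  u ← 0.018931 + (0.22/6)·(k1 + 2k2 + 2k3 + k4) = 0.026460
u(0.44) ≈ 0.0265

0.0265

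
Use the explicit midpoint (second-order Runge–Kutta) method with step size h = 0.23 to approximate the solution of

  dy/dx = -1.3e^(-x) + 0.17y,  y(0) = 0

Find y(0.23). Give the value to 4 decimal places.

-0.2724

Midpoint: k1 = f(x_n, y_n); k2 = f(x_n + h/2, y_n + (h/2)·k1); y_{n+1} = y_n + h·k2.
x=0.000000, y=0.000000:
  k1 = f(0.000000, 0.000000) = -1.300000
  k2 = f(0.115000, -0.149500) = -1.184191
  y ← 0.000000 + 0.23·(-1.184191) = -0.272364
y(0.23) ≈ -0.2724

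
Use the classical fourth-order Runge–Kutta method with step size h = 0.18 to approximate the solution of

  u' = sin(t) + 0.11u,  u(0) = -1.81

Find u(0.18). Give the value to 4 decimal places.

-1.8299

RK4: k1 = f(t_n, u_n); k2 = f(t_n + h/2, u_n + (h/2)·k1); k3 = f(t_n + h/2, u_n + (h/2)·k2); k4 = f(t_n + h, u_n + h·k3); u_{n+1} = u_n + (h/6)·(k1 + 2k2 + 2k3 + k4).
t=0.000000, u=-1.810000:
  k1 = f(0.000000, -1.810000) = -0.199100
  k2 = f(0.090000, -1.827919) = -0.111193
  k3 = f(0.090000, -1.820007) = -0.110322
  k4 = f(0.180000, -1.829858) = -0.022255
  u ← -1.810000 + (0.18/6)·(k1 + 2k2 + 2k3 + k4) = -1.829932
u(0.18) ≈ -1.8299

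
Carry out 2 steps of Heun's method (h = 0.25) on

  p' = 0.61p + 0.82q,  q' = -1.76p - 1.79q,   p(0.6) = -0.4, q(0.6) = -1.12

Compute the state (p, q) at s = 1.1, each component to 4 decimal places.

-0.8126, -0.0809

Heun on (p,q): k1 = f(s_n, state_n); k2 = f(s_n + h, state_n + h·k1); state_{n+1} = state_n + (h/2)·(k1 + k2).
0.600000: (-0.400000, -1.120000)
  k1 = (-1.162400, 2.708800)
  predictor → (-0.690600, -0.442800)
  k2 = (-0.784362, 2.008068)
  → (-0.643345, -0.530392)
0.850000: (-0.643345, -0.530392)
  k1 = (-0.827362, 2.081688)
  predictor → (-0.850186, -0.009969)
  k2 = (-0.526788, 1.514172)
  → (-0.812614, -0.080909)
(p(1.1), q(1.1)) ≈ (-0.8126, -0.0809)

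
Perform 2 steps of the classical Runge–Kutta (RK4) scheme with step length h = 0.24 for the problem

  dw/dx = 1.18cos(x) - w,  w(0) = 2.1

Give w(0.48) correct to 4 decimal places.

1.7301

RK4: k1 = f(x_n, w_n); k2 = f(x_n + h/2, w_n + (h/2)·k1); k3 = f(x_n + h/2, w_n + (h/2)·k2); k4 = f(x_n + h, w_n + h·k3); w_{n+1} = w_n + (h/6)·(k1 + 2k2 + 2k3 + k4).
x=0.000000, w=2.100000:
  k1 = f(0.000000, 2.100000) = -0.920000
  k2 = f(0.120000, 1.989600) = -0.818086
  k3 = f(0.120000, 2.001830) = -0.830316
  k4 = f(0.240000, 1.900724) = -0.754545
  w ← 2.100000 + (0.24/6)·(k1 + 2k2 + 2k3 + k4) = 1.901146
x=0.240000, w=1.901146:
  k1 = f(0.240000, 1.901146) = -0.754967
  k2 = f(0.360000, 1.810550) = -0.706192
  k3 = f(0.360000, 1.816403) = -0.712045
  k4 = f(0.480000, 1.730255) = -0.683601
  w ← 1.901146 + (0.24/6)·(k1 + 2k2 + 2k3 + k4) = 1.730144
w(0.48) ≈ 1.7301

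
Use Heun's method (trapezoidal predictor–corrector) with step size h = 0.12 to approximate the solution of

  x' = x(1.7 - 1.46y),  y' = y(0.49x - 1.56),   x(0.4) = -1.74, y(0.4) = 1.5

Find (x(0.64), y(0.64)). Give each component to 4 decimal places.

Heun on (x,y): k1 = f(t_n, state_n); k2 = f(t_n + h, state_n + h·k1); state_{n+1} = state_n + (h/2)·(k1 + k2).
0.400000: (-1.740000, 1.500000)
  k1 = (0.852600, -3.618900)
  predictor → (-1.637688, 1.065732)
  k2 = (-0.235878, -2.517757)
  → (-1.702997, 1.131801)
0.520000: (-1.702997, 1.131801)
  k1 = (-0.081013, -2.710061)
  predictor → (-1.712718, 0.806593)
  k2 = (-0.894679, -1.935204)
  → (-1.761538, 0.853085)
(x(0.64), y(0.64)) ≈ (-1.7615, 0.8531)

-1.7615, 0.8531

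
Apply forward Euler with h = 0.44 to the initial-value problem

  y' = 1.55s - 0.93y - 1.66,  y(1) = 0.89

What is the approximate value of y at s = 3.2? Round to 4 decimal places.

1.9578

Euler: y_{n+1} = y_n + h·f(s_n, y_n).
s=1.000000, y=0.890000: f=-0.937700 → y ← 0.890000 + 0.44·(-0.937700) = 0.477412
s=1.440000, y=0.477412: f=0.128007 → y ← 0.477412 + 0.44·0.128007 = 0.533735
s=1.880000, y=0.533735: f=0.757626 → y ← 0.533735 + 0.44·0.757626 = 0.867091
s=2.320000, y=0.867091: f=1.129606 → y ← 0.867091 + 0.44·1.129606 = 1.364117
s=2.760000, y=1.364117: f=1.349371 → y ← 1.364117 + 0.44·1.349371 = 1.957840
y(3.2) ≈ 1.9578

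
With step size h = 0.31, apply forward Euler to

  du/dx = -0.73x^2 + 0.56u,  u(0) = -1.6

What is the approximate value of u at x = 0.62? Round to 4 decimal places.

Euler: u_{n+1} = u_n + h·f(x_n, u_n).
x=0.000000, u=-1.600000: f=-0.896000 → u ← -1.600000 + 0.31·(-0.896000) = -1.877760
x=0.310000, u=-1.877760: f=-1.121699 → u ← -1.877760 + 0.31·(-1.121699) = -2.225487
u(0.62) ≈ -2.2255

-2.2255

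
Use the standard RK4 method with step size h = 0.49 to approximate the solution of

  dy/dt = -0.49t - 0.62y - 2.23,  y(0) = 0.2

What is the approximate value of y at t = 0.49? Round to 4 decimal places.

-0.8480

RK4: k1 = f(t_n, y_n); k2 = f(t_n + h/2, y_n + (h/2)·k1); k3 = f(t_n + h/2, y_n + (h/2)·k2); k4 = f(t_n + h, y_n + h·k3); y_{n+1} = y_n + (h/6)·(k1 + 2k2 + 2k3 + k4).
t=0.000000, y=0.200000:
  k1 = f(0.000000, 0.200000) = -2.354000
  k2 = f(0.245000, -0.376730) = -2.116477
  k3 = f(0.245000, -0.318537) = -2.152557
  k4 = f(0.490000, -0.854753) = -1.940153
  y ← 0.200000 + (0.49/6)·(k1 + 2k2 + 2k3 + k4) = -0.847965
y(0.49) ≈ -0.8480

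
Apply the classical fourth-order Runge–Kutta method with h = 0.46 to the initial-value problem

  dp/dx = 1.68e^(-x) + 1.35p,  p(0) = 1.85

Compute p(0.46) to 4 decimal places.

RK4: k1 = f(x_n, p_n); k2 = f(x_n + h/2, p_n + (h/2)·k1); k3 = f(x_n + h/2, p_n + (h/2)·k2); k4 = f(x_n + h, p_n + h·k3); p_{n+1} = p_n + (h/6)·(k1 + 2k2 + 2k3 + k4).
x=0.000000, p=1.850000:
  k1 = f(0.000000, 1.850000) = 4.177500
  k2 = f(0.230000, 2.810825) = 5.129430
  k3 = f(0.230000, 3.029769) = 5.425005
  k4 = f(0.460000, 4.345502) = 6.926984
  p ← 1.850000 + (0.46/6)·(k1 + 2k2 + 2k3 + k4) = 4.319690
p(0.46) ≈ 4.3197

4.3197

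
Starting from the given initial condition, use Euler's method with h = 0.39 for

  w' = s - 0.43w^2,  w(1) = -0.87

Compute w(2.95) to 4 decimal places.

2.0470

Euler: w_{n+1} = w_n + h·f(s_n, w_n).
s=1.000000, w=-0.870000: f=0.674533 → w ← -0.870000 + 0.39·0.674533 = -0.606932
s=1.390000, w=-0.606932: f=1.231602 → w ← -0.606932 + 0.39·1.231602 = -0.126607
s=1.780000, w=-0.126607: f=1.773107 → w ← -0.126607 + 0.39·1.773107 = 0.564905
s=2.170000, w=0.564905: f=2.032780 → w ← 0.564905 + 0.39·2.032780 = 1.357689
s=2.560000, w=1.357689: f=1.767373 → w ← 1.357689 + 0.39·1.767373 = 2.046964
w(2.95) ≈ 2.0470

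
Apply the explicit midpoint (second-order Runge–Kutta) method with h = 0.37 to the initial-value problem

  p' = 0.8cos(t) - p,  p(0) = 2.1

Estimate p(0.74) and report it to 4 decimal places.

Midpoint: k1 = f(t_n, p_n); k2 = f(t_n + h/2, p_n + (h/2)·k1); p_{n+1} = p_n + h·k2.
t=0.000000, p=2.100000:
  k1 = f(0.000000, 2.100000) = -1.300000
  k2 = f(0.185000, 1.859500) = -1.073151
  p ← 2.100000 + 0.37·(-1.073151) = 1.702934
t=0.370000, p=1.702934:
  k1 = f(0.370000, 1.702934) = -0.957072
  k2 = f(0.555000, 1.525876) = -0.845955
  p ← 1.702934 + 0.37·(-0.845955) = 1.389931
p(0.74) ≈ 1.3899

1.3899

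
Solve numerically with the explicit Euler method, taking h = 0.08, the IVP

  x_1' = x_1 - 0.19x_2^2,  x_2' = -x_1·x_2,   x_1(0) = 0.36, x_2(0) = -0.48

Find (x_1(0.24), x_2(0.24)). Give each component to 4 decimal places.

Euler on (x_1,x_2): x_1_{n+1} = x_1_n + h·x_1', x_2_{n+1} = x_2_n + h·x_2'.
0.000000: (0.360000, -0.480000); f=(0.316224, 0.172800) → (0.385298, -0.466176)
0.080000: (0.385298, -0.466176); f=(0.344007, 0.179617) → (0.412818, -0.451807)
0.160000: (0.412818, -0.451807); f=(0.374034, 0.186514) → (0.442741, -0.436886)
(x_1(0.24), x_2(0.24)) ≈ (0.4427, -0.4369)

0.4427, -0.4369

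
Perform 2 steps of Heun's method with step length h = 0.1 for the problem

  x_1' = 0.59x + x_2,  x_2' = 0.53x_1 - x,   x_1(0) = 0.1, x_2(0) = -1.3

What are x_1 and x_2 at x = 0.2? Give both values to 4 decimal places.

-0.1488, -1.3229

Heun on (x_1,x_2): k1 = f(x_n, state_n); k2 = f(x_n + h, state_n + h·k1); state_{n+1} = state_n + (h/2)·(k1 + k2).
0.000000: (0.100000, -1.300000)
  k1 = (-1.300000, 0.053000)
  predictor → (-0.030000, -1.294700)
  k2 = (-1.235700, -0.115900)
  → (-0.026785, -1.303145)
0.100000: (-0.026785, -1.303145)
  k1 = (-1.244145, -0.114196)
  predictor → (-0.151200, -1.314565)
  k2 = (-1.196565, -0.280136)
  → (-0.148820, -1.322862)
(x_1(0.2), x_2(0.2)) ≈ (-0.1488, -1.3229)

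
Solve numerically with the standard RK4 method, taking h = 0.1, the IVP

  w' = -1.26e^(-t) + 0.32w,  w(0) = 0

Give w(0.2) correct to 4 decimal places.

RK4: k1 = f(t_n, w_n); k2 = f(t_n + h/2, w_n + (h/2)·k1); k3 = f(t_n + h/2, w_n + (h/2)·k2); k4 = f(t_n + h, w_n + h·k3); w_{n+1} = w_n + (h/6)·(k1 + 2k2 + 2k3 + k4).
t=0.000000, w=0.000000:
  k1 = f(0.000000, 0.000000) = -1.260000
  k2 = f(0.050000, -0.063000) = -1.218709
  k3 = f(0.050000, -0.060935) = -1.218048
  k4 = f(0.100000, -0.121805) = -1.179073
  w ← 0.000000 + (0.1/6)·(k1 + 2k2 + 2k3 + k4) = -0.121876
t=0.100000, w=-0.121876:
  k1 = f(0.100000, -0.121876) = -1.179096
  k2 = f(0.150000, -0.180831) = -1.142358
  k3 = f(0.150000, -0.178994) = -1.141770
  k4 = f(0.200000, -0.236053) = -1.107138
  w ← -0.121876 + (0.1/6)·(k1 + 2k2 + 2k3 + k4) = -0.236118
w(0.2) ≈ -0.2361

-0.2361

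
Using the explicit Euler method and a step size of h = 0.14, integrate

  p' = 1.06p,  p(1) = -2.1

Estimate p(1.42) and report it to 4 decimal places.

-3.1805

Euler: p_{n+1} = p_n + h·f(s_n, p_n).
s=1.000000, p=-2.100000: f=-2.226000 → p ← -2.100000 + 0.14·(-2.226000) = -2.411640
s=1.140000, p=-2.411640: f=-2.556338 → p ← -2.411640 + 0.14·(-2.556338) = -2.769527
s=1.280000, p=-2.769527: f=-2.935699 → p ← -2.769527 + 0.14·(-2.935699) = -3.180525
p(1.42) ≈ -3.1805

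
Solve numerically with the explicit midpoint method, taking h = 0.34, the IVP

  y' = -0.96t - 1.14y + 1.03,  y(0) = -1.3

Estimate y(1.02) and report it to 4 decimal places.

-0.1729

Midpoint: k1 = f(t_n, y_n); k2 = f(t_n + h/2, y_n + (h/2)·k1); y_{n+1} = y_n + h·k2.
t=0.000000, y=-1.300000:
  k1 = f(0.000000, -1.300000) = 2.512000
  k2 = f(0.170000, -0.872960) = 1.861974
  y ← -1.300000 + 0.34·1.861974 = -0.666929
t=0.340000, y=-0.666929:
  k1 = f(0.340000, -0.666929) = 1.463899
  k2 = f(0.510000, -0.418066) = 1.016995
  y ← -0.666929 + 0.34·1.016995 = -0.321150
t=0.680000, y=-0.321150:
  k1 = f(0.680000, -0.321150) = 0.743311
  k2 = f(0.850000, -0.194787) = 0.436058
  y ← -0.321150 + 0.34·0.436058 = -0.172891
y(1.02) ≈ -0.1729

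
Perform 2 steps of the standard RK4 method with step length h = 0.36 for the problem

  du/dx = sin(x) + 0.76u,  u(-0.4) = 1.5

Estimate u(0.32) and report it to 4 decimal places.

2.5242

RK4: k1 = f(x_n, u_n); k2 = f(x_n + h/2, u_n + (h/2)·k1); k3 = f(x_n + h/2, u_n + (h/2)·k2); k4 = f(x_n + h, u_n + h·k3); u_{n+1} = u_n + (h/6)·(k1 + 2k2 + 2k3 + k4).
x=-0.400000, u=1.500000:
  k1 = f(-0.400000, 1.500000) = 0.750582
  k2 = f(-0.220000, 1.635105) = 1.024450
  k3 = f(-0.220000, 1.684401) = 1.061915
  k4 = f(-0.040000, 1.882289) = 1.390551
  u ← 1.500000 + (0.36/6)·(k1 + 2k2 + 2k3 + k4) = 1.878832
x=-0.040000, u=1.878832:
  k1 = f(-0.040000, 1.878832) = 1.387923
  k2 = f(0.140000, 2.128658) = 1.757323
  k3 = f(0.140000, 2.195150) = 1.807857
  k4 = f(0.320000, 2.529660) = 2.237108
  u ← 1.878832 + (0.36/6)·(k1 + 2k2 + 2k3 + k4) = 2.524155
u(0.32) ≈ 2.5242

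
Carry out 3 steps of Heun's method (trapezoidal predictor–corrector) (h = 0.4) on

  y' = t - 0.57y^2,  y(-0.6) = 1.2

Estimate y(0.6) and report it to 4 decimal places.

Heun: k1 = f(t_n, y_n); k2 = f(t_n + h, y_n + h·k1); y_{n+1} = y_n + (h/2)·(k1 + k2).
t=-0.600000, y=1.200000:
  k1 = f(-0.600000, 1.200000) = -1.420800
  k2 = f(-0.200000, 0.631680) = -0.427441
  y ← 1.200000 + (0.4/2)·(-1.420800 + (-0.427441)) = 0.830352
t=-0.200000, y=0.830352:
  k1 = f(-0.200000, 0.830352) = -0.593006
  k2 = f(0.200000, 0.593149) = -0.000541
  y ← 0.830352 + (0.4/2)·(-0.593006 + (-0.000541)) = 0.711642
t=0.200000, y=0.711642:
  k1 = f(0.200000, 0.711642) = -0.088668
  k2 = f(0.600000, 0.676175) = 0.339389
  y ← 0.711642 + (0.4/2)·(-0.088668 + 0.339389) = 0.761787
y(0.6) ≈ 0.7618

0.7618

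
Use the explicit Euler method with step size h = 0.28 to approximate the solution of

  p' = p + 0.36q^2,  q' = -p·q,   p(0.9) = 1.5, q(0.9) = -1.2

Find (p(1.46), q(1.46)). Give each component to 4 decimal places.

2.6922, -0.2935

Euler on (p,q): p_{n+1} = p_n + h·p', q_{n+1} = q_n + h·q'.
0.900000: (1.500000, -1.200000); f=(2.018400, 1.800000) → (2.065152, -0.696000)
1.180000: (2.065152, -0.696000); f=(2.239542, 1.437346) → (2.692224, -0.293543)
(p(1.46), q(1.46)) ≈ (2.6922, -0.2935)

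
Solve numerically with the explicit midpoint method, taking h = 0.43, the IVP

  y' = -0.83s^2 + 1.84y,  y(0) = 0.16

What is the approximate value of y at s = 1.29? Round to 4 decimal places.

Midpoint: k1 = f(s_n, y_n); k2 = f(s_n + h/2, y_n + (h/2)·k1); y_{n+1} = y_n + h·k2.
s=0.000000, y=0.160000:
  k1 = f(0.000000, 0.160000) = 0.294400
  k2 = f(0.215000, 0.223296) = 0.372498
  y ← 0.160000 + 0.43·0.372498 = 0.320174
s=0.430000, y=0.320174:
  k1 = f(0.430000, 0.320174) = 0.435653
  k2 = f(0.645000, 0.413840) = 0.416164
  y ← 0.320174 + 0.43·0.416164 = 0.499125
s=0.860000, y=0.499125:
  k1 = f(0.860000, 0.499125) = 0.304521
  k2 = f(1.075000, 0.564597) = 0.079689
  y ← 0.499125 + 0.43·0.079689 = 0.533391
y(1.29) ≈ 0.5334

0.5334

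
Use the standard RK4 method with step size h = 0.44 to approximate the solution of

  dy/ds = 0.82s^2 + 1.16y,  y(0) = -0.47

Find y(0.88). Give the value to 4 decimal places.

-1.0586

RK4: k1 = f(s_n, y_n); k2 = f(s_n + h/2, y_n + (h/2)·k1); k3 = f(s_n + h/2, y_n + (h/2)·k2); k4 = f(s_n + h, y_n + h·k3); y_{n+1} = y_n + (h/6)·(k1 + 2k2 + 2k3 + k4).
s=0.000000, y=-0.470000:
  k1 = f(0.000000, -0.470000) = -0.545200
  k2 = f(0.220000, -0.589944) = -0.644647
  k3 = f(0.220000, -0.611822) = -0.670026
  k4 = f(0.440000, -0.764811) = -0.728429
  y ← -0.470000 + (0.44/6)·(k1 + 2k2 + 2k3 + k4) = -0.756218
s=0.440000, y=-0.756218:
  k1 = f(0.440000, -0.756218) = -0.718461
  k2 = f(0.660000, -0.914280) = -0.703372
  k3 = f(0.660000, -0.910960) = -0.699522
  k4 = f(0.880000, -1.064008) = -0.599241
  y ← -0.756218 + (0.44/6)·(k1 + 2k2 + 2k3 + k4) = -1.058607
y(0.88) ≈ -1.0586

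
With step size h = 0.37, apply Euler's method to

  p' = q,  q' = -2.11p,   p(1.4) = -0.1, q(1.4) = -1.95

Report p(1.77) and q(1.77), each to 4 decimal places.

-0.8215, -1.8719

Euler on (p,q): p_{n+1} = p_n + h·p', q_{n+1} = q_n + h·q'.
1.400000: (-0.100000, -1.950000); f=(-1.950000, 0.211000) → (-0.821500, -1.871930)
(p(1.77), q(1.77)) ≈ (-0.8215, -1.8719)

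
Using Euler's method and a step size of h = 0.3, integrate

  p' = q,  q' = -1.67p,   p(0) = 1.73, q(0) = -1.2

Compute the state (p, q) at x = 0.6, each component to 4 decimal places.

0.7500, -2.7531

Euler on (p,q): p_{n+1} = p_n + h·p', q_{n+1} = q_n + h·q'.
0.000000: (1.730000, -1.200000); f=(-1.200000, -2.889100) → (1.370000, -2.066730)
0.300000: (1.370000, -2.066730); f=(-2.066730, -2.287900) → (0.749981, -2.753100)
(p(0.6), q(0.6)) ≈ (0.7500, -2.7531)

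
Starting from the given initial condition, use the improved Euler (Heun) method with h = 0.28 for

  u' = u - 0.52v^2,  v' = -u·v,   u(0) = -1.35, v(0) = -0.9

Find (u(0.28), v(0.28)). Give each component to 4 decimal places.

-1.9684, -1.3906

Heun on (u,v): k1 = f(s_n, state_n); k2 = f(s_n + h, state_n + h·k1); state_{n+1} = state_n + (h/2)·(k1 + k2).
0.000000: (-1.350000, -0.900000)
  k1 = (-1.771200, -1.215000)
  predictor → (-1.845936, -1.240200)
  k2 = (-2.645746, -2.289330)
  → (-1.968372, -1.390606)
(u(0.28), v(0.28)) ≈ (-1.9684, -1.3906)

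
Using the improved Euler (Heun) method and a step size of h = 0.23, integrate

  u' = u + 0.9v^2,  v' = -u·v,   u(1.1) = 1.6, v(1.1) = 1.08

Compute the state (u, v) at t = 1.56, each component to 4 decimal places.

Heun on (u,v): k1 = f(t_n, state_n); k2 = f(t_n + h, state_n + h·k1); state_{n+1} = state_n + (h/2)·(k1 + k2).
1.100000: (1.600000, 1.080000)
  k1 = (2.649760, -1.728000)
  predictor → (2.209445, 0.682560)
  k2 = (2.628744, -1.508079)
  → (2.207028, 0.707851)
1.330000: (2.207028, 0.707851)
  k1 = (2.657976, -1.562247)
  predictor → (2.818362, 0.348534)
  k2 = (2.927691, -0.982296)
  → (2.849380, 0.415229)
(u(1.56), v(1.56)) ≈ (2.8494, 0.4152)

2.8494, 0.4152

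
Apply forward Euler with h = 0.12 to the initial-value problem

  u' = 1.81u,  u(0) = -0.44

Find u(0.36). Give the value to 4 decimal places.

-0.7935

Euler: u_{n+1} = u_n + h·f(t_n, u_n).
t=0.000000, u=-0.440000: f=-0.796400 → u ← -0.440000 + 0.12·(-0.796400) = -0.535568
t=0.120000, u=-0.535568: f=-0.969378 → u ← -0.535568 + 0.12·(-0.969378) = -0.651893
t=0.240000, u=-0.651893: f=-1.179927 → u ← -0.651893 + 0.12·(-1.179927) = -0.793485
u(0.36) ≈ -0.7935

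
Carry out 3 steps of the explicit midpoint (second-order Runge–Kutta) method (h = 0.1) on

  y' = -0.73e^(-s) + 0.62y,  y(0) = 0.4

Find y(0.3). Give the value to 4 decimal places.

0.2728

Midpoint: k1 = f(s_n, y_n); k2 = f(s_n + h/2, y_n + (h/2)·k1); y_{n+1} = y_n + h·k2.
s=0.000000, y=0.400000:
  k1 = f(0.000000, 0.400000) = -0.482000
  k2 = f(0.050000, 0.375900) = -0.461339
  y ← 0.400000 + 0.1·(-0.461339) = 0.353866
s=0.100000, y=0.353866:
  k1 = f(0.100000, 0.353866) = -0.441134
  k2 = f(0.150000, 0.331809) = -0.422595
  y ← 0.353866 + 0.1·(-0.422595) = 0.311607
s=0.200000, y=0.311607:
  k1 = f(0.200000, 0.311607) = -0.404477
  k2 = f(0.250000, 0.291383) = -0.387867
  y ← 0.311607 + 0.1·(-0.387867) = 0.272820
y(0.3) ≈ 0.2728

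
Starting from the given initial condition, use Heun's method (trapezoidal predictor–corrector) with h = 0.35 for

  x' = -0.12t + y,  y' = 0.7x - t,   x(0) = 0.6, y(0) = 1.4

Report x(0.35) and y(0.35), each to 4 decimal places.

Heun on (x,y): k1 = f(t_n, state_n); k2 = f(t_n + h, state_n + h·k1); state_{n+1} = state_n + (h/2)·(k1 + k2).
0.000000: (0.600000, 1.400000)
  k1 = (1.400000, 0.420000)
  predictor → (1.090000, 1.547000)
  k2 = (1.505000, 0.413000)
  → (1.108375, 1.545775)
(x(0.35), y(0.35)) ≈ (1.1084, 1.5458)

1.1084, 1.5458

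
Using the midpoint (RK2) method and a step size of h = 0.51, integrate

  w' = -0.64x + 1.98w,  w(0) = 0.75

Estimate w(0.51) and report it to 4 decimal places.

1.8065

Midpoint: k1 = f(x_n, w_n); k2 = f(x_n + h/2, w_n + (h/2)·k1); w_{n+1} = w_n + h·k2.
x=0.000000, w=0.750000:
  k1 = f(0.000000, 0.750000) = 1.485000
  k2 = f(0.255000, 1.128675) = 2.071576
  w ← 0.750000 + 0.51·2.071576 = 1.806504
w(0.51) ≈ 1.8065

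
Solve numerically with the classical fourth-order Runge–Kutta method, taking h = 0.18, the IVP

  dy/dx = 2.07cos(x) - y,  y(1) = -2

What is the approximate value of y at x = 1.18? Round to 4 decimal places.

RK4: k1 = f(x_n, y_n); k2 = f(x_n + h/2, y_n + (h/2)·k1); k3 = f(x_n + h/2, y_n + (h/2)·k2); k4 = f(x_n + h, y_n + h·k3); y_{n+1} = y_n + (h/6)·(k1 + 2k2 + 2k3 + k4).
x=1.000000, y=-2.000000:
  k1 = f(1.000000, -2.000000) = 3.118426
  k2 = f(1.090000, -1.719342) = 2.676686
  k3 = f(1.090000, -1.759098) = 2.716443
  k4 = f(1.180000, -1.511040) = 2.299555
  y ← -2.000000 + (0.18/6)·(k1 + 2k2 + 2k3 + k4) = -1.513873
y(1.18) ≈ -1.5139

-1.5139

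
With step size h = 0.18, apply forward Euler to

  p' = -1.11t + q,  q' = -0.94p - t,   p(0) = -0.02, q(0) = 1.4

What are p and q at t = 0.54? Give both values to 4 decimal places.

Euler on (p,q): p_{n+1} = p_n + h·p', q_{n+1} = q_n + h·q'.
0.000000: (-0.020000, 1.400000); f=(1.400000, 0.018800) → (0.232000, 1.403384)
0.180000: (0.232000, 1.403384); f=(1.203584, -0.398080) → (0.448645, 1.331730)
0.360000: (0.448645, 1.331730); f=(0.932130, -0.781726) → (0.616428, 1.191019)
(p(0.54), q(0.54)) ≈ (0.6164, 1.1910)

0.6164, 1.1910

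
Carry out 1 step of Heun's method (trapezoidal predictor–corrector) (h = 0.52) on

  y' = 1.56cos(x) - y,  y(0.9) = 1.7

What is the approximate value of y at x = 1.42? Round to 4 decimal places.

Heun: k1 = f(x_n, y_n); k2 = f(x_n + h, y_n + h·k1); y_{n+1} = y_n + (h/2)·(k1 + k2).
x=0.900000, y=1.700000:
  k1 = f(0.900000, 1.700000) = -0.730288
  k2 = f(1.420000, 1.320250) = -1.085898
  y ← 1.700000 + (0.52/2)·(-0.730288 + (-1.085898)) = 1.227791
y(1.42) ≈ 1.2278

1.2278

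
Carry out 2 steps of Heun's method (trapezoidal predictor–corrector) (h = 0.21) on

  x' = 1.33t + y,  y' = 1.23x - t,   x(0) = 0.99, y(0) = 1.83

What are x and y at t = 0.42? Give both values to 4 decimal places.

Heun on (x,y): k1 = f(t_n, state_n); k2 = f(t_n + h, state_n + h·k1); state_{n+1} = state_n + (h/2)·(k1 + k2).
0.000000: (0.990000, 1.830000)
  k1 = (1.830000, 1.217700)
  predictor → (1.374300, 2.085717)
  k2 = (2.365017, 1.480389)
  → (1.430477, 2.113299)
0.210000: (1.430477, 2.113299)
  k1 = (2.392599, 1.549486)
  predictor → (1.932923, 2.438691)
  k2 = (2.997291, 1.957495)
  → (1.996415, 2.481532)
(x(0.42), y(0.42)) ≈ (1.9964, 2.4815)

1.9964, 2.4815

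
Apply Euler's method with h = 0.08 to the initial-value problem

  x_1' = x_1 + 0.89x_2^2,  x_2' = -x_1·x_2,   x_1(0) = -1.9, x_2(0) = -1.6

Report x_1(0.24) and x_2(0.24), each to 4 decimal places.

-1.5999, -2.4202

Euler on (x_1,x_2): x_1_{n+1} = x_1_n + h·x_1', x_2_{n+1} = x_2_n + h·x_2'.
0.000000: (-1.900000, -1.600000); f=(0.378400, -3.040000) → (-1.869728, -1.843200)
0.080000: (-1.869728, -1.843200); f=(1.153946, -3.446283) → (-1.777412, -2.118903)
0.160000: (-1.777412, -2.118903); f=(2.218464, -3.766164) → (-1.599935, -2.420196)
(x_1(0.24), x_2(0.24)) ≈ (-1.5999, -2.4202)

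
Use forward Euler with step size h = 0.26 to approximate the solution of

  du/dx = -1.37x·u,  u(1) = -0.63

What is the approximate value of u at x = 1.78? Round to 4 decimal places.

-0.1025

Euler: u_{n+1} = u_n + h·f(x_n, u_n).
x=1.000000, u=-0.630000: f=0.863100 → u ← -0.630000 + 0.26·0.863100 = -0.405594
x=1.260000, u=-0.405594: f=0.700136 → u ← -0.405594 + 0.26·0.700136 = -0.223559
x=1.520000, u=-0.223559: f=0.465538 → u ← -0.223559 + 0.26·0.465538 = -0.102519
u(1.78) ≈ -0.1025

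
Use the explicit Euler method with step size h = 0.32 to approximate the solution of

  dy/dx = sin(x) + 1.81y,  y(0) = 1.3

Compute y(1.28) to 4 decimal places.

8.9002

Euler: y_{n+1} = y_n + h·f(x_n, y_n).
x=0.000000, y=1.300000: f=2.353000 → y ← 1.300000 + 0.32·2.353000 = 2.052960
x=0.320000, y=2.052960: f=4.030424 → y ← 2.052960 + 0.32·4.030424 = 3.342696
x=0.640000, y=3.342696: f=6.647475 → y ← 3.342696 + 0.32·6.647475 = 5.469888
x=0.960000, y=5.469888: f=10.719688 → y ← 5.469888 + 0.32·10.719688 = 8.900188
y(1.28) ≈ 8.9002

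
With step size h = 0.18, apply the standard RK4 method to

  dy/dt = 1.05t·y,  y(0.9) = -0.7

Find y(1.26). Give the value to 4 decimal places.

-1.0529

RK4: k1 = f(t_n, y_n); k2 = f(t_n + h/2, y_n + (h/2)·k1); k3 = f(t_n + h/2, y_n + (h/2)·k2); k4 = f(t_n + h, y_n + h·k3); y_{n+1} = y_n + (h/6)·(k1 + 2k2 + 2k3 + k4).
t=0.900000, y=-0.700000:
  k1 = f(0.900000, -0.700000) = -0.661500
  k2 = f(0.990000, -0.759535) = -0.789537
  k3 = f(0.990000, -0.771058) = -0.801515
  k4 = f(1.080000, -0.844273) = -0.957405
  y ← -0.700000 + (0.18/6)·(k1 + 2k2 + 2k3 + k4) = -0.844030
t=1.080000, y=-0.844030:
  k1 = f(1.080000, -0.844030) = -0.957130
  k2 = f(1.170000, -0.930172) = -1.142716
  k3 = f(1.170000, -0.946875) = -1.163236
  k4 = f(1.260000, -1.053413) = -1.393665
  y ← -0.844030 + (0.18/6)·(k1 + 2k2 + 2k3 + k4) = -1.052911
y(1.26) ≈ -1.0529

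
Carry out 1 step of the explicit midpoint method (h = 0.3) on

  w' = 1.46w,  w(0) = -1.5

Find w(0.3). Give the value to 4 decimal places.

Midpoint: k1 = f(x_n, w_n); k2 = f(x_n + h/2, w_n + (h/2)·k1); w_{n+1} = w_n + h·k2.
x=0.000000, w=-1.500000:
  k1 = f(0.000000, -1.500000) = -2.190000
  k2 = f(0.150000, -1.828500) = -2.669610
  w ← -1.500000 + 0.3·(-2.669610) = -2.300883
w(0.3) ≈ -2.3009

-2.3009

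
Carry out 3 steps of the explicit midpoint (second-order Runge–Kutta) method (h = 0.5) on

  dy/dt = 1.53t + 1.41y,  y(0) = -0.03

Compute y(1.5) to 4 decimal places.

Midpoint: k1 = f(t_n, y_n); k2 = f(t_n + h/2, y_n + (h/2)·k1); y_{n+1} = y_n + h·k2.
t=0.000000, y=-0.030000:
  k1 = f(0.000000, -0.030000) = -0.042300
  k2 = f(0.250000, -0.040575) = 0.325289
  y ← -0.030000 + 0.5·0.325289 = 0.132645
t=0.500000, y=0.132645:
  k1 = f(0.500000, 0.132645) = 0.952029
  k2 = f(0.750000, 0.370652) = 1.670119
  y ← 0.132645 + 0.5·1.670119 = 0.967704
t=1.000000, y=0.967704:
  k1 = f(1.000000, 0.967704) = 2.894463
  k2 = f(1.250000, 1.691320) = 4.297261
  y ← 0.967704 + 0.5·4.297261 = 3.116335
y(1.5) ≈ 3.1163

3.1163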